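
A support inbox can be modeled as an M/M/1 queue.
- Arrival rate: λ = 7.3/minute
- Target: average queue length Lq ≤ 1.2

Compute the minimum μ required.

For M/M/1: Lq = λ²/(μ(μ-λ))
Need Lq ≤ 1.2, i.e. μ(μ-λ) ≥ λ²/1.2
μ² - 7.3μ - 53.29/1.2 ≥ 0  →  μ² - 7.3μ - 44.40833 ≥ 0
Quadratic formula (positive root): μ = [λ + √(λ² + 4×44.40833)]/2
Discriminant: 53.29 + 4×44.40833 = 230.9233, √230.9233 = 15.1962
μ ≥ (7.3 + 15.1962)/2 = 11.2481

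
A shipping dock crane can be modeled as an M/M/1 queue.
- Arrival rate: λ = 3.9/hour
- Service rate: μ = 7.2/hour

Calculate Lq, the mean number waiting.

ρ = λ/μ = 3.9/7.2 = 0.5417
For M/M/1: Lq = λ²/(μ(μ-λ))
Lq = 15.21/(7.2 × 3.30)
Lq = 0.6402 containers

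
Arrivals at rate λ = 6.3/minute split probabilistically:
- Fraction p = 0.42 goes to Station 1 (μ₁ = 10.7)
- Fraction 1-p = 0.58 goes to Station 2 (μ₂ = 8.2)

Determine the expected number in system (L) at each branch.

Effective rates: λ₁ = 6.3×0.42 = 2.646, λ₂ = 6.3×0.58 = 3.654
Station 1: ρ₁ = 2.646/10.7 = 0.24729, L₁ = ρ₁/(1-ρ₁) = 0.24729/(1-0.24729) = 0.3285
Station 2: ρ₂ = 3.654/8.2 = 0.4456, L₂ = ρ₂/(1-ρ₂) = 0.4456/(1-0.4456) = 0.8038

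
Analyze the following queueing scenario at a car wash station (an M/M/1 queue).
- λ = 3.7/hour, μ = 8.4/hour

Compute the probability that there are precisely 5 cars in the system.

ρ = λ/μ = 3.7/8.4 = 0.440476
P(n) = (1-ρ)ρⁿ
P(5) = (1-0.440476) × 0.440476^5
P(5) = 0.5595 × 0.01658
P(5) = 0.009277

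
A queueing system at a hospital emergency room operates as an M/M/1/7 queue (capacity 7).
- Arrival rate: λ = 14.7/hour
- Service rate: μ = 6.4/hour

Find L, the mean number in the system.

ρ = λ/μ = 14.7/6.4 = 2.2969
P₀ = (1-ρ)/(1-ρ^(K+1)) = (1-2.2969)/(1-2.2969^8) = -1.2969/-773.7056 = 0.001676
P_K = P₀×ρ^K = 0.0016762 × 2.2969^7 = 0.0016762 × 337.2831 = 0.5654
L = ρ[1 - (K+1)ρ^K + Kρ^(K+1)] / [(1-ρ)(1-ρ^(K+1))]
L = 2.2969 × (1 - 8×337.2831 + 7×774.7056) / ((1 - 2.2969) × (1 - 774.7056)) = 6.2393 patients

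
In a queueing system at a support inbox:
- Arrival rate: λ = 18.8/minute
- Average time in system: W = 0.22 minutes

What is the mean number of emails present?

Little's Law: L = λW
L = 18.8 × 0.22 = 4.1360 emails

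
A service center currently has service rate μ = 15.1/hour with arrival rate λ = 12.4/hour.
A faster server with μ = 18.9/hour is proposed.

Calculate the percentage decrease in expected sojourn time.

System 1: ρ₁ = 12.4/15.1 = 0.8212, W₁ = 1/(15.1-12.4) = 0.37037
System 2: ρ₂ = 12.4/18.9 = 0.6561, W₂ = 1/(18.9-12.4) = 0.15385
Improvement: (W₁-W₂)/W₁ = (0.37037-0.15385)/0.37037 = 58.46%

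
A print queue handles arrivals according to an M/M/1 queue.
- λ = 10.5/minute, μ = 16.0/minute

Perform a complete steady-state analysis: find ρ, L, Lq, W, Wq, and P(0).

Step 1: ρ = λ/μ = 10.5/16.0 = 0.6562
Step 2: L = λ/(μ-λ) = 10.5/5.50 = 1.9091
Step 3: Lq = λ²/(μ(μ-λ)) = 110.25/(16.0×5.50) = 1.2528
Step 4: W = 1/(μ-λ) = 1/5.50 = 0.18182
Step 5: Wq = λ/(μ(μ-λ)) = 10.5/(16.0×5.50) = 0.1193
Step 6: P(0) = 1-ρ = 0.3438
Verify: L = λW = 10.5×0.18182 = 1.9091 ✔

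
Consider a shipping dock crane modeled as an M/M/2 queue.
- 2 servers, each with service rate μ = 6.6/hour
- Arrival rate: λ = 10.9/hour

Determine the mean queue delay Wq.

Traffic intensity: ρ = λ/(cμ) = 10.9/(2×6.6) = 0.8258
Since ρ = 0.8258 < 1, system is stable.
Offered load a = λ/μ = cρ = 10.9/6.6 = 1.6515
P₀ = [ Σₙ₌₀^1 aⁿ/n! + a^2/(2!(1-ρ)) ]⁻¹
Σ = a^0/0! + a^1/1! = 1.0000 + 1.6515 = 2.6515
a^2/(2!(1-ρ)) = 2.727502/(2 × 0.1742424) = 7.8267
P₀ = 1/(2.6515 + 7.8267) = 0.09544
Lq = P₀·a^2·ρ / (2!(1-ρ)²) = 0.0954357 × 2.72750 × 0.825758 / (2 × 0.0303604) = 3.5399
Wq = Lq/λ = 3.5399/10.9 = 0.3248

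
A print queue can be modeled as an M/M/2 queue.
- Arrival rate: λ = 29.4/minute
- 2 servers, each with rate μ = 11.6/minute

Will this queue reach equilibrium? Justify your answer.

Stability requires ρ = λ/(cμ) < 1
ρ = 29.4/(2 × 11.6) = 29.4/23.20 = 1.2672
Since 1.2672 ≥ 1, the system is UNSTABLE.
Need c > λ/μ = 29.4/11.6 = 2.53.
Minimum servers needed: c = 3.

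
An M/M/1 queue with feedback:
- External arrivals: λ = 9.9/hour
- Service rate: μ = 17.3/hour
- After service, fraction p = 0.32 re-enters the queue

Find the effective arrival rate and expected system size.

Effective arrival rate: λ_eff = λ/(1-p) = 9.9/(1-0.32) = 9.9/0.68 = 14.558824
ρ = λ_eff/μ = 14.558824/17.3 = 0.8415505
L = ρ/(1-ρ) = 0.8415505/(1-0.8415505) = 5.3112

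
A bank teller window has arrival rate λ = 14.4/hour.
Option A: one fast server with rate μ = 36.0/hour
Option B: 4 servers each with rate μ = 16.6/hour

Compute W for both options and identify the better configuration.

Option A: single server μ = 36.0 (M/M/1)
  ρ_A = 14.4/36.0 = 0.4000
  W_A = 1/(μ-λ) = 1/(36.0-14.4) = 1/21.60 = 0.04630

Option B: 4 servers μ = 16.6 (M/M/4)
  ρ_B = λ/(cμ) = 14.4/(4×16.6) = 0.2169
  Offered load a = λ/μ = cρ = 14.4/16.6 = 0.8675
  P₀ = [ Σₙ₌₀^3 aⁿ/n! + a^4/(4!(1-ρ)) ]⁻¹
  Σ = a^0/0! + a^1/1! + a^2/2! + a^3/3! = 1.0000 + 0.86747 + 0.37625 + 0.10880 = 2.3525
  a^4/(4!(1-ρ)) = 0.5663/(24 × 0.7831) = 0.03013
  P₀ = 1/(2.3525 + 0.03013) = 0.4197
  Lq = P₀·a^4·ρ / (4!(1-ρ)²) = 0.4197 × 0.5663 × 0.2169 / (24 × 0.6133) = 0.003502
  Wq_B = Lq/λ = 0.003502/14.4 = 0.0002432
  W_B = Wq_B + 1/μ = 0.0002432 + 0.06024 = 0.06048

Since W_A = 0.04630 < W_B = 0.06048, Option A (single fast server) has the shorter time in system.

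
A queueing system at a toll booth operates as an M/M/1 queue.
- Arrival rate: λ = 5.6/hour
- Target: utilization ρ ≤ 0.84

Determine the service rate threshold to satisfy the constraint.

ρ = λ/μ, so μ = λ/ρ
μ ≥ 5.6/0.84 = 6.6667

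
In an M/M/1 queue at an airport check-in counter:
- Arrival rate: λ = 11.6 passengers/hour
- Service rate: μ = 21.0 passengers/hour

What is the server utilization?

Server utilization: ρ = λ/μ
ρ = 11.6/21.0 = 0.5524
The server is busy 55.24% of the time.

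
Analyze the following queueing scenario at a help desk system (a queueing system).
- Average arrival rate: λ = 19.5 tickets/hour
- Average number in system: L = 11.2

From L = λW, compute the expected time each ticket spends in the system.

Little's Law: L = λW, so W = L/λ
W = 11.2/19.5 = 0.5744 hours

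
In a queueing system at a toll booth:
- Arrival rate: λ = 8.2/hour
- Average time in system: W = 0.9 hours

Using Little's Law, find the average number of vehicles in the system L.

Little's Law: L = λW
L = 8.2 × 0.9 = 7.3800 vehicles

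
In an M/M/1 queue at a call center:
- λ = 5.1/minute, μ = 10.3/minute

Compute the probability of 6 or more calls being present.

ρ = λ/μ = 5.1/10.3 = 0.49515
P(N ≥ n) = ρⁿ
P(N ≥ 6) = 0.49515^6
P(N ≥ 6) = 0.01474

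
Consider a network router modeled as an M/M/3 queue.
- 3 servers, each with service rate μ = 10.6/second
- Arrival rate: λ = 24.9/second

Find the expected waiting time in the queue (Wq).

Traffic intensity: ρ = λ/(cμ) = 24.9/(3×10.6) = 0.7830
Since ρ = 0.7830 < 1, system is stable.
Offered load a = λ/μ = cρ = 24.9/10.6 = 2.3491
P₀ = [ Σₙ₌₀^2 aⁿ/n! + a^3/(3!(1-ρ)) ]⁻¹
Σ = a^0/0! + a^1/1! + a^2/2! = 1.0000 + 2.3491 + 2.7590 = 6.1081
a^3/(3!(1-ρ)) = 12.96225/(6 × 0.2169811) = 9.9565
P₀ = 1/(6.1081 + 9.9565) = 0.06225
Lq = P₀·a^3·ρ / (3!(1-ρ)²) = 0.06225 × 12.9623 × 0.7830 / (6 × 0.04708) = 2.2366
Wq = Lq/λ = 2.2366/24.9 = 0.08982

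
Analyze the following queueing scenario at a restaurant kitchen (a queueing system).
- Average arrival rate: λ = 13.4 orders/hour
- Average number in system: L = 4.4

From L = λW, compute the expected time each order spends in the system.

Little's Law: L = λW, so W = L/λ
W = 4.4/13.4 = 0.3284 hours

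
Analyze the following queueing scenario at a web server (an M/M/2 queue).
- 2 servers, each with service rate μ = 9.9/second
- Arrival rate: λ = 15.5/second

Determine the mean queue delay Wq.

Traffic intensity: ρ = λ/(cμ) = 15.5/(2×9.9) = 0.7828
Since ρ = 0.7828 < 1, system is stable.
Offered load a = λ/μ = cρ = 15.5/9.9 = 1.5657
P₀ = [ Σₙ₌₀^1 aⁿ/n! + a^2/(2!(1-ρ)) ]⁻¹
Σ = a^0/0! + a^1/1! = 1.0000 + 1.5657 = 2.5657
a^2/(2!(1-ρ)) = 2.45128/(2 × 0.217172) = 5.6436
P₀ = 1/(2.5657 + 5.6436) = 0.1218
Lq = P₀·a^2·ρ / (2!(1-ρ)²) = 0.121813 × 2.45128 × 0.782828 / (2 × 0.0471636) = 2.4781
Wq = Lq/λ = 2.4781/15.5 = 0.1599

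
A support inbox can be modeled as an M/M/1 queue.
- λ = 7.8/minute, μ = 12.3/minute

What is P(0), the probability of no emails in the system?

ρ = λ/μ = 7.8/12.3 = 0.6341
P(0) = 1 - ρ = 1 - 0.6341 = 0.3659
The server is idle 36.59% of the time.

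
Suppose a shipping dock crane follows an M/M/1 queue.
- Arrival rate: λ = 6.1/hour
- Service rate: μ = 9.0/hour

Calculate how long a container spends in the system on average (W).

First, compute utilization: ρ = λ/μ = 6.1/9.0 = 0.6778
For M/M/1: W = 1/(μ-λ)
W = 1/(9.0-6.1) = 1/2.90
W = 0.3448 hours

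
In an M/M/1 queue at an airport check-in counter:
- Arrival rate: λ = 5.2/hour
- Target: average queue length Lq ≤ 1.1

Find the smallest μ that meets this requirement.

For M/M/1: Lq = λ²/(μ(μ-λ))
Need Lq ≤ 1.1, i.e. μ(μ-λ) ≥ λ²/1.1
μ² - 5.2μ - 27.04/1.1 ≥ 0  →  μ² - 5.2μ - 24.58182 ≥ 0
Quadratic formula (positive root): μ = [λ + √(λ² + 4×24.58182)]/2
Discriminant: 27.04 + 4×24.58182 = 125.3673, √125.3673 = 11.1968
μ ≥ (5.2 + 11.1968)/2 = 8.1984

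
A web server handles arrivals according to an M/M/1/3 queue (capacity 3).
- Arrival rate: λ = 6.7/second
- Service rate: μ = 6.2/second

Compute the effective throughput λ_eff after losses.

ρ = λ/μ = 6.7/6.2 = 1.08065
P₀ = (1-ρ)/(1-ρ^(K+1)) = (1-1.08065)/(1-1.08065^4) = -0.08065/-0.3638 = 0.2217
P_K = P₀×ρ^K = 0.2217 × 1.08065^3 = 0.2217 × 1.2620 = 0.2798
λ_eff = λ(1-P_K) = 6.7 × (1 - 0.27979) = 6.7 × 0.72021 = 4.8254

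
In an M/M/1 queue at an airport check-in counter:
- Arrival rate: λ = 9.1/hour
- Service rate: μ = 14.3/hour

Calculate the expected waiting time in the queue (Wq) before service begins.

First, compute utilization: ρ = λ/μ = 9.1/14.3 = 0.6364
For M/M/1: Wq = λ/(μ(μ-λ))
Wq = 9.1/(14.3 × (14.3-9.1))
Wq = 9.1/(14.3 × 5.20)
Wq = 0.1224 hours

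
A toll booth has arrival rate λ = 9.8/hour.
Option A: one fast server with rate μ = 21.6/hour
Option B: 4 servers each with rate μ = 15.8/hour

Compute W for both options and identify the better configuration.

Option A: single server μ = 21.6 (M/M/1)
  ρ_A = 9.8/21.6 = 0.4537
  W_A = 1/(μ-λ) = 1/(21.6-9.8) = 1/11.80 = 0.08475

Option B: 4 servers μ = 15.8 (M/M/4)
  ρ_B = λ/(cμ) = 9.8/(4×15.8) = 0.1551
  Offered load a = λ/μ = cρ = 9.8/15.8 = 0.6203
  P₀ = [ Σₙ₌₀^3 aⁿ/n! + a^4/(4!(1-ρ)) ]⁻¹
  Σ = a^0/0! + a^1/1! + a^2/2! + a^3/3! = 1.0000 + 0.62025 + 0.19236 + 0.039770 = 1.8524
  a^4/(4!(1-ρ)) = 0.1480/(24 × 0.8449) = 0.007299
  P₀ = 1/(1.8524 + 0.007299) = 0.5377
  Lq = P₀·a^4·ρ / (4!(1-ρ)²) = 0.537727 × 0.148005 × 0.155063 / (24 × 0.713918) = 0.0007203
  Wq_B = Lq/λ = 0.0007203/9.8 = 0.00007350
  W_B = Wq_B + 1/μ = 0.00007350 + 0.06329 = 0.06336

Since W_B = 0.06336 < W_A = 0.08475, Option B (multiple servers) has the shorter time in system.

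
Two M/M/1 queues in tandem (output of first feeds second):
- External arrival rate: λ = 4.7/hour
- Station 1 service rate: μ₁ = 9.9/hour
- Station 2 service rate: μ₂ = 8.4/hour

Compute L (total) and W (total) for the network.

By Jackson's theorem, each station behaves as independent M/M/1.
Station 1: ρ₁ = 4.7/9.9 = 0.4747, L₁ = ρ₁/(1-ρ₁) = λ/(μ₁-λ) = 4.7/5.20 = 0.9038
Station 2: ρ₂ = 4.7/8.4 = 0.5595, L₂ = ρ₂/(1-ρ₂) = λ/(μ₂-λ) = 4.7/3.70 = 1.2703
Total: L = L₁ + L₂ = 0.9038 + 1.2703 = 2.1741
W = L/λ = 2.1741/4.7 = 0.4626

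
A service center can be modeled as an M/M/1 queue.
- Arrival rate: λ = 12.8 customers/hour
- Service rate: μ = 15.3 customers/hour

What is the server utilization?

Server utilization: ρ = λ/μ
ρ = 12.8/15.3 = 0.8366
The server is busy 83.66% of the time.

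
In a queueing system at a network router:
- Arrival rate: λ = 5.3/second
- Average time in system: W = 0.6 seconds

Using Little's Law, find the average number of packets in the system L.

Little's Law: L = λW
L = 5.3 × 0.6 = 3.1800 packets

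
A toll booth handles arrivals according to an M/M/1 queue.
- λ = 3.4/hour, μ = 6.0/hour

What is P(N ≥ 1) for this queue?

ρ = λ/μ = 3.4/6.0 = 0.5667
P(N ≥ n) = ρⁿ
P(N ≥ 1) = 0.5667^1
P(N ≥ 1) = 0.5667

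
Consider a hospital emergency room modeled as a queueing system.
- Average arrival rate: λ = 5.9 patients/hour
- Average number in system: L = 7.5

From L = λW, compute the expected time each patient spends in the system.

Little's Law: L = λW, so W = L/λ
W = 7.5/5.9 = 1.2712 hours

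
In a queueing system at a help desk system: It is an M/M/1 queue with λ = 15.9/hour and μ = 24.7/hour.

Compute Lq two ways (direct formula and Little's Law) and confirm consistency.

Method 1 (direct): Lq = λ²/(μ(μ-λ)) = 252.81/(24.7 × 8.80) = 1.1631

Method 2 (Little's Law):
W = 1/(μ-λ) = 1/8.80 = 0.11364
Wq = W - 1/μ = 0.11364 - 0.040486 = 0.07315
Lq = λWq = 15.9 × 0.07315 = 1.1631 ✔ (matches Method 1)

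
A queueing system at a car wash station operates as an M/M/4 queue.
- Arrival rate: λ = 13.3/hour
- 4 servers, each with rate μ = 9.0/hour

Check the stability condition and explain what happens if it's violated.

Stability requires ρ = λ/(cμ) < 1
ρ = 13.3/(4 × 9.0) = 13.3/36.00 = 0.3694
Since 0.3694 < 1, the system is STABLE.
The servers are busy 36.94% of the time.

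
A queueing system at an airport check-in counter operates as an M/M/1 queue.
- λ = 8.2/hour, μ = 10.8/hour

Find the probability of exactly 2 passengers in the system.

ρ = λ/μ = 8.2/10.8 = 0.7593
P(n) = (1-ρ)ρⁿ
P(2) = (1-0.7593) × 0.7593^2
P(2) = 0.2407 × 0.5765
P(2) = 0.1388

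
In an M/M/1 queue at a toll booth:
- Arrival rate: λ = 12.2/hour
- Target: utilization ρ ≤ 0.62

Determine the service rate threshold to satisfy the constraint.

ρ = λ/μ, so μ = λ/ρ
μ ≥ 12.2/0.62 = 19.6774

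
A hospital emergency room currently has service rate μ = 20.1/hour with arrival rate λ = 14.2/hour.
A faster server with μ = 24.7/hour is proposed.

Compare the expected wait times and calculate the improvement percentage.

System 1: ρ₁ = 14.2/20.1 = 0.7065, W₁ = 1/(20.1-14.2) = 0.1695
System 2: ρ₂ = 14.2/24.7 = 0.5749, W₂ = 1/(24.7-14.2) = 0.09524
Improvement: (W₁-W₂)/W₁ = (0.1695-0.09524)/0.1695 = 43.81%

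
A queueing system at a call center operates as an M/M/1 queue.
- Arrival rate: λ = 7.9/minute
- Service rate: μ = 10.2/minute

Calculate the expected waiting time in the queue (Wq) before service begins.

First, compute utilization: ρ = λ/μ = 7.9/10.2 = 0.7745
For M/M/1: Wq = λ/(μ(μ-λ))
Wq = 7.9/(10.2 × (10.2-7.9))
Wq = 7.9/(10.2 × 2.30)
Wq = 0.3367 minutes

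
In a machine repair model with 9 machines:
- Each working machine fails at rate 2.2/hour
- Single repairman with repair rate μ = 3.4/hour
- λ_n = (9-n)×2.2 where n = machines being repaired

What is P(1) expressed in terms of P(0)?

P(1)/P(0) = ∏_{i=0}^{1-1} λ_i/μ_{i+1}
= (9-0)×2.2/3.4
= 5.8235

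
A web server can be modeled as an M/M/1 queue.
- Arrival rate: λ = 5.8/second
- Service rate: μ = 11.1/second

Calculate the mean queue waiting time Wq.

First, compute utilization: ρ = λ/μ = 5.8/11.1 = 0.5225
For M/M/1: Wq = λ/(μ(μ-λ))
Wq = 5.8/(11.1 × (11.1-5.8))
Wq = 5.8/(11.1 × 5.30)
Wq = 0.09859 seconds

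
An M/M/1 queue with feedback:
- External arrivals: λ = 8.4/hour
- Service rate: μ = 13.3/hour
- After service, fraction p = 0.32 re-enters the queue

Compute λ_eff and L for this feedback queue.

Effective arrival rate: λ_eff = λ/(1-p) = 8.4/(1-0.32) = 8.4/0.68 = 12.352941
ρ = λ_eff/μ = 12.352941/13.3 = 0.9287926
L = ρ/(1-ρ) = 0.9287926/(1-0.9287926) = 13.0435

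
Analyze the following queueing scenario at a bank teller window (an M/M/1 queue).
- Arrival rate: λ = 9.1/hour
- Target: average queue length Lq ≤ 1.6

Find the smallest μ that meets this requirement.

For M/M/1: Lq = λ²/(μ(μ-λ))
Need Lq ≤ 1.6, i.e. μ(μ-λ) ≥ λ²/1.6
μ² - 9.1μ - 82.81/1.6 ≥ 0  →  μ² - 9.1μ - 51.75625 ≥ 0
Quadratic formula (positive root): μ = [λ + √(λ² + 4×51.75625)]/2
Discriminant: 82.81 + 4×51.75625 = 289.8350, √289.8350 = 17.02454
μ ≥ (9.1 + 17.02454)/2 = 13.0623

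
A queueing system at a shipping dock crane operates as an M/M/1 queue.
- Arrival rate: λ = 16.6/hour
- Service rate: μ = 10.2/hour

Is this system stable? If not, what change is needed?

Stability requires ρ = λ/(cμ) < 1
ρ = 16.6/(1 × 10.2) = 16.6/10.20 = 1.6275
Since 1.6275 ≥ 1, the system is UNSTABLE.
Queue grows without bound. Need μ > λ = 16.6.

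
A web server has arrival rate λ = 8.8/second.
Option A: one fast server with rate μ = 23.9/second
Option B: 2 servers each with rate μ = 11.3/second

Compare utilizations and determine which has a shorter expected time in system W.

Option A: single server μ = 23.9 (M/M/1)
  ρ_A = 8.8/23.9 = 0.3682
  W_A = 1/(μ-λ) = 1/(23.9-8.8) = 1/15.10 = 0.06623

Option B: 2 servers μ = 11.3 (M/M/2)
  ρ_B = λ/(cμ) = 8.8/(2×11.3) = 0.3894
  Offered load a = λ/μ = cρ = 8.8/11.3 = 0.7788
  P₀ = [ Σₙ₌₀^1 aⁿ/n! + a^2/(2!(1-ρ)) ]⁻¹
  Σ = a^0/0! + a^1/1! = 1.0000 + 0.7788 = 1.7788
  a^2/(2!(1-ρ)) = 0.6065/(2 × 0.6106) = 0.4966
  P₀ = 1/(1.7788 + 0.4966) = 0.4395
  Lq = P₀·a^2·ρ / (2!(1-ρ)²) = 0.4395 × 0.6065 × 0.3894 / (2 × 0.3729) = 0.1392
  Wq_B = Lq/λ = 0.1392/8.8 = 0.01582
  W_B = Wq_B + 1/μ = 0.01582 + 0.08850 = 0.1043

Since W_A = 0.06623 < W_B = 0.1043, Option A (single fast server) has the shorter time in system.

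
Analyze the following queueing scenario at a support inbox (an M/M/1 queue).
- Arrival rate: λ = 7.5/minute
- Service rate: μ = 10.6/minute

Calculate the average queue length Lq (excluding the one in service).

ρ = λ/μ = 7.5/10.6 = 0.7075
For M/M/1: Lq = λ²/(μ(μ-λ))
Lq = 56.25/(10.6 × 3.10)
Lq = 1.7118 emails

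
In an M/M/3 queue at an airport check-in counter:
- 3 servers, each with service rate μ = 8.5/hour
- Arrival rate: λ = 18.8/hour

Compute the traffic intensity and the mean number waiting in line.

Traffic intensity: ρ = λ/(cμ) = 18.8/(3×8.5) = 0.7373
Since ρ = 0.7373 < 1, system is stable.
Offered load a = λ/μ = cρ = 18.8/8.5 = 2.2118
P₀ = [ Σₙ₌₀^2 aⁿ/n! + a^3/(3!(1-ρ)) ]⁻¹
Σ = a^0/0! + a^1/1! + a^2/2! = 1.00000 + 2.21176 + 2.44595 = 5.6577
a^3/(3!(1-ρ)) = 10.81974/(6 × 0.2627451) = 6.8633
P₀ = 1/(5.6577 + 6.8633) = 0.07987
Lq = P₀·a^3·ρ / (3!(1-ρ)²) = 0.079866 × 10.8197 × 0.73725 / (6 × 0.069035) = 1.5381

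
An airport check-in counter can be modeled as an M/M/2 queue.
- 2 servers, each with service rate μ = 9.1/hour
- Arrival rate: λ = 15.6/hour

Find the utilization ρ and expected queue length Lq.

Traffic intensity: ρ = λ/(cμ) = 15.6/(2×9.1) = 0.8571
Since ρ = 0.8571 < 1, system is stable.
Offered load a = λ/μ = cρ = 15.6/9.1 = 1.7143
P₀ = [ Σₙ₌₀^1 aⁿ/n! + a^2/(2!(1-ρ)) ]⁻¹
Σ = a^0/0! + a^1/1! = 1.0000 + 1.7143 = 2.7143
a^2/(2!(1-ρ)) = 2.93878/(2 × 0.142857) = 10.2857
P₀ = 1/(2.7143 + 10.2857) = 0.07692
Lq = P₀·a^2·ρ / (2!(1-ρ)²) = 0.076923 × 2.9388 × 0.85714 / (2 × 0.020408) = 4.7473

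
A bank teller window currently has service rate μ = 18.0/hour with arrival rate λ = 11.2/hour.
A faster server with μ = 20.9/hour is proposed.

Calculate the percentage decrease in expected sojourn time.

System 1: ρ₁ = 11.2/18.0 = 0.6222, W₁ = 1/(18.0-11.2) = 0.14706
System 2: ρ₂ = 11.2/20.9 = 0.5359, W₂ = 1/(20.9-11.2) = 0.10309
Improvement: (W₁-W₂)/W₁ = (0.14706-0.10309)/0.14706 = 29.90%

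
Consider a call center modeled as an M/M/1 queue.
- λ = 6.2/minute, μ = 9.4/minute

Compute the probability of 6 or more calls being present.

ρ = λ/μ = 6.2/9.4 = 0.65957
P(N ≥ n) = ρⁿ
P(N ≥ 6) = 0.65957^6
P(N ≥ 6) = 0.08233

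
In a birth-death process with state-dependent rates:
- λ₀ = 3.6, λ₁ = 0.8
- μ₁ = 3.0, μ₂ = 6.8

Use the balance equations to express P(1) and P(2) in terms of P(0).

Balance equations:
State 0: λ₀P₀ = μ₁P₁ → P₁ = (λ₀/μ₁)P₀ = (3.6/3.0)P₀ = 1.2000P₀
State 1: P₂ = (λ₀λ₁)/(μ₁μ₂)P₀ = (3.6×0.8)/(3.0×6.8)P₀ = 0.1412P₀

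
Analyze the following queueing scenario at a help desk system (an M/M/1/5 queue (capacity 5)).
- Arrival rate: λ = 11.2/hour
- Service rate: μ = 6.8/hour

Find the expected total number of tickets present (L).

ρ = λ/μ = 11.2/6.8 = 1.64706
P₀ = (1-ρ)/(1-ρ^(K+1)) = (1-1.64706)/(1-1.64706^6) = -0.6471/-18.9644 = 0.03412
P_K = P₀×ρ^K = 0.03412 × 1.64706^5 = 0.03412 × 12.1212 = 0.4136
L = ρ[1 - (K+1)ρ^K + Kρ^(K+1)] / [(1-ρ)(1-ρ^(K+1))]
L = 1.64706 × (1 - 6×12.12124 + 5×19.96441) / ((1 - 1.64706) × (1 - 19.96441)) = 3.7709 tickets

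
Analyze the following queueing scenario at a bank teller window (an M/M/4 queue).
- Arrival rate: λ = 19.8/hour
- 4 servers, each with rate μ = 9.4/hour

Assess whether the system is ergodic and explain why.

Stability requires ρ = λ/(cμ) < 1
ρ = 19.8/(4 × 9.4) = 19.8/37.60 = 0.5266
Since 0.5266 < 1, the system is STABLE.
The servers are busy 52.66% of the time.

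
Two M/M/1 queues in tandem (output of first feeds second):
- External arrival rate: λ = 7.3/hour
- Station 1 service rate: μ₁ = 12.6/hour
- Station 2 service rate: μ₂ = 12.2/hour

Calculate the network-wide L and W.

By Jackson's theorem, each station behaves as independent M/M/1.
Station 1: ρ₁ = 7.3/12.6 = 0.5794, L₁ = ρ₁/(1-ρ₁) = λ/(μ₁-λ) = 7.3/5.30 = 1.3774
Station 2: ρ₂ = 7.3/12.2 = 0.5984, L₂ = ρ₂/(1-ρ₂) = λ/(μ₂-λ) = 7.3/4.90 = 1.4898
Total: L = L₁ + L₂ = 1.3774 + 1.4898 = 2.8672
W = L/λ = 2.8672/7.3 = 0.3928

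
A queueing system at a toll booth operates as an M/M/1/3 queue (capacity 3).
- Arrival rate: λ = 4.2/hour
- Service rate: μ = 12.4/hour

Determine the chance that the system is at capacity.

ρ = λ/μ = 4.2/12.4 = 0.3387
P₀ = (1-ρ)/(1-ρ^(K+1)) = (1-0.3387)/(1-0.3387^4) = 0.6613/0.9868 = 0.6701
P_K = P₀×ρ^K = 0.67012 × 0.3387^3 = 0.67012 × 0.038855 = 0.02604
Blocking probability = 2.60%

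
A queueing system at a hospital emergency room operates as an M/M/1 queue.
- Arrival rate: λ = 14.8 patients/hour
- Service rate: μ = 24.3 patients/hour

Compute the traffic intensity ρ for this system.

Server utilization: ρ = λ/μ
ρ = 14.8/24.3 = 0.6091
The server is busy 60.91% of the time.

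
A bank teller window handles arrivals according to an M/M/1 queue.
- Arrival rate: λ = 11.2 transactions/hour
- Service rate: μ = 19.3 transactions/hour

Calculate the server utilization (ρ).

Server utilization: ρ = λ/μ
ρ = 11.2/19.3 = 0.5803
The server is busy 58.03% of the time.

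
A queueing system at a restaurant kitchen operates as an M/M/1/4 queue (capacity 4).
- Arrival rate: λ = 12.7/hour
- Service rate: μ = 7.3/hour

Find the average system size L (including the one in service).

ρ = λ/μ = 12.7/7.3 = 1.73973
P₀ = (1-ρ)/(1-ρ^(K+1)) = (1-1.73973)/(1-1.73973^5) = -0.7397/-14.9371 = 0.04952
P_K = P₀×ρ^K = 0.049523 × 1.73973^4 = 0.049523 × 9.1607 = 0.4537
L = ρ[1 - (K+1)ρ^K + Kρ^(K+1)] / [(1-ρ)(1-ρ^(K+1))]
L = 1.73973 × (1 - 5×9.1607 + 4×15.9371) / ((1 - 1.73973) × (1 - 15.9371)) = 2.9829 orders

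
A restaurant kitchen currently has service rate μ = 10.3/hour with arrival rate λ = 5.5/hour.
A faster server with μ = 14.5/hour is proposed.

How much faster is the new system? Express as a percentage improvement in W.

System 1: ρ₁ = 5.5/10.3 = 0.5340, W₁ = 1/(10.3-5.5) = 0.20833
System 2: ρ₂ = 5.5/14.5 = 0.3793, W₂ = 1/(14.5-5.5) = 0.11111
Improvement: (W₁-W₂)/W₁ = (0.20833-0.11111)/0.20833 = 46.67%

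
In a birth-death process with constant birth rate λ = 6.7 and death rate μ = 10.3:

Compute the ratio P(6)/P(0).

For constant rates: P(n)/P(0) = (λ/μ)^n
P(6)/P(0) = (6.7/10.3)^6 = 0.65049^6 = 0.07576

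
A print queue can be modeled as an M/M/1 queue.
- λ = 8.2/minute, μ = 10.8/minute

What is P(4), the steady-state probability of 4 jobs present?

ρ = λ/μ = 8.2/10.8 = 0.75926
P(n) = (1-ρ)ρⁿ
P(4) = (1-0.75926) × 0.75926^4
P(4) = 0.24074 × 0.33232
P(4) = 0.08000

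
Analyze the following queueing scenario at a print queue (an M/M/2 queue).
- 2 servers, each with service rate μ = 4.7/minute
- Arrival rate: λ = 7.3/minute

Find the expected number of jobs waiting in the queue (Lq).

Traffic intensity: ρ = λ/(cμ) = 7.3/(2×4.7) = 0.7766
Since ρ = 0.7766 < 1, system is stable.
Offered load a = λ/μ = cρ = 7.3/4.7 = 1.5532
P₀ = [ Σₙ₌₀^1 aⁿ/n! + a^2/(2!(1-ρ)) ]⁻¹
Σ = a^0/0! + a^1/1! = 1.0000 + 1.5532 = 2.5532
a^2/(2!(1-ρ)) = 2.41240/(2 × 0.223404) = 5.3992
P₀ = 1/(2.5532 + 5.3992) = 0.1257
Lq = P₀·a^2·ρ / (2!(1-ρ)²) = 0.125749 × 2.41240 × 0.776596 / (2 × 0.0499095) = 2.3601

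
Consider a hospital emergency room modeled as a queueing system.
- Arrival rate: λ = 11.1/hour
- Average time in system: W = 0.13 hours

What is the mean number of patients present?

Little's Law: L = λW
L = 11.1 × 0.13 = 1.4430 patients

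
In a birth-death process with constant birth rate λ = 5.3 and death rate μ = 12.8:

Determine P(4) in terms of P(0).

For constant rates: P(n)/P(0) = (λ/μ)^n
P(4)/P(0) = (5.3/12.8)^4 = 0.41406^4 = 0.02939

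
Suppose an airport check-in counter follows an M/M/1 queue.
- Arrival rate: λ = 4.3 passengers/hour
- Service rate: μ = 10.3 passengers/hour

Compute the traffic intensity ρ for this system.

Server utilization: ρ = λ/μ
ρ = 4.3/10.3 = 0.4175
The server is busy 41.75% of the time.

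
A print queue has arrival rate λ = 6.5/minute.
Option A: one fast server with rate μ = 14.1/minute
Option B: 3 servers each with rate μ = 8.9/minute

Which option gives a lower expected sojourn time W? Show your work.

Option A: single server μ = 14.1 (M/M/1)
  ρ_A = 6.5/14.1 = 0.4610
  W_A = 1/(μ-λ) = 1/(14.1-6.5) = 1/7.60 = 0.1316

Option B: 3 servers μ = 8.9 (M/M/3)
  ρ_B = λ/(cμ) = 6.5/(3×8.9) = 0.2434
  Offered load a = λ/μ = cρ = 6.5/8.9 = 0.7303
  P₀ = [ Σₙ₌₀^2 aⁿ/n! + a^3/(3!(1-ρ)) ]⁻¹
  Σ = a^0/0! + a^1/1! + a^2/2! = 1.0000 + 0.7303 + 0.2667 = 1.9970
  a^3/(3!(1-ρ)) = 0.3896/(6 × 0.7566) = 0.08582
  P₀ = 1/(1.9970 + 0.08582) = 0.4801
  Lq = P₀·a^3·ρ / (3!(1-ρ)²) = 0.4801 × 0.3896 × 0.2434 / (6 × 0.5724) = 0.01326
  Wq_B = Lq/λ = 0.01326/6.5 = 0.002040
  W_B = Wq_B + 1/μ = 0.002040 + 0.1124 = 0.1144

Since W_B = 0.1144 < W_A = 0.1316, Option B (multiple servers) has the shorter time in system.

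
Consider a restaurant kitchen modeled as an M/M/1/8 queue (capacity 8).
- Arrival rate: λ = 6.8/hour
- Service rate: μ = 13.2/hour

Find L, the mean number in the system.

ρ = λ/μ = 6.8/13.2 = 0.51515
P₀ = (1-ρ)/(1-ρ^(K+1)) = (1-0.51515)/(1-0.51515^9) = 0.48485/0.99744 = 0.4861
P_K = P₀×ρ^K = 0.4861 × 0.51515^8 = 0.4861 × 0.004960 = 0.002411
L = ρ[1 - (K+1)ρ^K + Kρ^(K+1)] / [(1-ρ)(1-ρ^(K+1))]
L = 0.51515 × (1 - 9×0.004960 + 8×0.002555) / ((1 - 0.51515) × (1 - 0.002555)) = 1.0394 orders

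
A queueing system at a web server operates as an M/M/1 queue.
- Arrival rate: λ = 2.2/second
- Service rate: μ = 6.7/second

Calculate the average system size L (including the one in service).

ρ = λ/μ = 2.2/6.7 = 0.3284
For M/M/1: L = λ/(μ-λ)
L = 2.2/(6.7-2.2) = 2.2/4.50
L = 0.4889 requests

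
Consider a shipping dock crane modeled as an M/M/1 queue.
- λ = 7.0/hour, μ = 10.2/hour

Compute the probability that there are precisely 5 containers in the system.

ρ = λ/μ = 7.0/10.2 = 0.6863
P(n) = (1-ρ)ρⁿ
P(5) = (1-0.6863) × 0.6863^5
P(5) = 0.31370 × 0.15225
P(5) = 0.04776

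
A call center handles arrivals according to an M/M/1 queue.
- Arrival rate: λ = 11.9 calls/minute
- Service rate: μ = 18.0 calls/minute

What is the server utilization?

Server utilization: ρ = λ/μ
ρ = 11.9/18.0 = 0.6611
The server is busy 66.11% of the time.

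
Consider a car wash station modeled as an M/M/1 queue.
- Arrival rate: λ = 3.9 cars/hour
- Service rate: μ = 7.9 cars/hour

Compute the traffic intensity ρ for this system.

Server utilization: ρ = λ/μ
ρ = 3.9/7.9 = 0.4937
The server is busy 49.37% of the time.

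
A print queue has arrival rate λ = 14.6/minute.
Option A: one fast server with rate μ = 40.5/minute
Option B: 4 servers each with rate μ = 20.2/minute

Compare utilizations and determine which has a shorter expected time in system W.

Option A: single server μ = 40.5 (M/M/1)
  ρ_A = 14.6/40.5 = 0.3605
  W_A = 1/(μ-λ) = 1/(40.5-14.6) = 1/25.90 = 0.03861

Option B: 4 servers μ = 20.2 (M/M/4)
  ρ_B = λ/(cμ) = 14.6/(4×20.2) = 0.1807
  Offered load a = λ/μ = cρ = 14.6/20.2 = 0.7228
  P₀ = [ Σₙ₌₀^3 aⁿ/n! + a^4/(4!(1-ρ)) ]⁻¹
  Σ = a^0/0! + a^1/1! + a^2/2! + a^3/3! = 1.0000 + 0.7228 + 0.2612 + 0.06293 = 2.0469
  a^4/(4!(1-ρ)) = 0.2729/(24 × 0.8193) = 0.01388
  P₀ = 1/(2.0469 + 0.01388) = 0.4853
  Lq = P₀·a^4·ρ / (4!(1-ρ)²) = 0.4853 × 0.2729 × 0.1807 / (24 × 0.6713) = 0.001485
  Wq_B = Lq/λ = 0.0014853/14.6 = 0.00010173
  W_B = Wq_B + 1/μ = 0.00010173 + 0.049505 = 0.04961

Since W_A = 0.03861 < W_B = 0.04961, Option A (single fast server) has the shorter time in system.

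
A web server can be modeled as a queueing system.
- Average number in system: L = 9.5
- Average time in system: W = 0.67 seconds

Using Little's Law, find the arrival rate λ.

Little's Law: L = λW, so λ = L/W
λ = 9.5/0.67 = 14.1791 requests/second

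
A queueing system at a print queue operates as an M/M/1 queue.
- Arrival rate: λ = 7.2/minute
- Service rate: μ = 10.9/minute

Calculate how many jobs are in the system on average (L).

ρ = λ/μ = 7.2/10.9 = 0.6606
For M/M/1: L = λ/(μ-λ)
L = 7.2/(10.9-7.2) = 7.2/3.70
L = 1.9459 jobs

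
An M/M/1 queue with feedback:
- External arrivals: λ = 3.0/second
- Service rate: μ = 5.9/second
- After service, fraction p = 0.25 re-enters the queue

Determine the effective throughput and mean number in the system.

Effective arrival rate: λ_eff = λ/(1-p) = 3.0/(1-0.25) = 3.0/0.75 = 4.0000
ρ = λ_eff/μ = 4.0000/5.9 = 0.67797
L = ρ/(1-ρ) = 0.67797/(1-0.67797) = 2.1053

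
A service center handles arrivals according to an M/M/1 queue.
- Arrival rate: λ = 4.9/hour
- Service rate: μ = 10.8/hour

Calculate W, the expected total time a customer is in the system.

First, compute utilization: ρ = λ/μ = 4.9/10.8 = 0.4537
For M/M/1: W = 1/(μ-λ)
W = 1/(10.8-4.9) = 1/5.90
W = 0.1695 hours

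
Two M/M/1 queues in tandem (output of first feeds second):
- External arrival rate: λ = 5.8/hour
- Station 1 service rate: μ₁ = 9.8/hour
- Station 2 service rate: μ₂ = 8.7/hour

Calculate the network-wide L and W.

By Jackson's theorem, each station behaves as independent M/M/1.
Station 1: ρ₁ = 5.8/9.8 = 0.5918, L₁ = ρ₁/(1-ρ₁) = λ/(μ₁-λ) = 5.8/4.00 = 1.4500
Station 2: ρ₂ = 5.8/8.7 = 0.6667, L₂ = ρ₂/(1-ρ₂) = λ/(μ₂-λ) = 5.8/2.90 = 2.0000
Total: L = L₁ + L₂ = 1.4500 + 2.0000 = 3.4500
W = L/λ = 3.4500/5.8 = 0.5948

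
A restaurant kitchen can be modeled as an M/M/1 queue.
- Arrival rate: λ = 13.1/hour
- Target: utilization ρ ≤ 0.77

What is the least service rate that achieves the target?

ρ = λ/μ, so μ = λ/ρ
μ ≥ 13.1/0.77 = 17.0130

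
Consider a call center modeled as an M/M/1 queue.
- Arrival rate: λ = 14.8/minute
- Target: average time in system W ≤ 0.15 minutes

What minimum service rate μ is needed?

For M/M/1: W = 1/(μ-λ)
Need W ≤ 0.15, so 1/(μ-λ) ≤ 0.15
μ - λ ≥ 1/0.15 = 6.6667
μ ≥ 14.8 + 6.6667 = 21.4667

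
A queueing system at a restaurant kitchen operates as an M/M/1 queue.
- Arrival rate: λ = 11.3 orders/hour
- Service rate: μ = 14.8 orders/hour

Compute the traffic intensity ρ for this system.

Server utilization: ρ = λ/μ
ρ = 11.3/14.8 = 0.7635
The server is busy 76.35% of the time.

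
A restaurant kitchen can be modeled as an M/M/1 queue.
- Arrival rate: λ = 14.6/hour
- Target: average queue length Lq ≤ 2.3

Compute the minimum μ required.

For M/M/1: Lq = λ²/(μ(μ-λ))
Need Lq ≤ 2.3, i.e. μ(μ-λ) ≥ λ²/2.3
μ² - 14.6μ - 213.16/2.3 ≥ 0  →  μ² - 14.6μ - 92.67826087 ≥ 0
Quadratic formula (positive root): μ = [λ + √(λ² + 4×92.67826087)]/2
Discriminant: 213.16 + 4×92.67826087 = 583.873043, √583.873043 = 24.16347
μ ≥ (14.6 + 24.16347)/2 = 19.3817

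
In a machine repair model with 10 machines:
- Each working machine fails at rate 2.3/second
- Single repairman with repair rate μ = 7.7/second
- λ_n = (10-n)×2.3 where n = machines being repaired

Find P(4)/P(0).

P(4)/P(0) = ∏_{i=0}^{4-1} λ_i/μ_{i+1}
= (10-0)×2.3/7.7 × (10-1)×2.3/7.7 × (10-2)×2.3/7.7 × (10-3)×2.3/7.7
= 40.1217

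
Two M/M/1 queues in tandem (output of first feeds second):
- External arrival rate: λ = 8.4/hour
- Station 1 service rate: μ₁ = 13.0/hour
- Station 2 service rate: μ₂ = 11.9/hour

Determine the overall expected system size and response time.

By Jackson's theorem, each station behaves as independent M/M/1.
Station 1: ρ₁ = 8.4/13.0 = 0.6462, L₁ = ρ₁/(1-ρ₁) = λ/(μ₁-λ) = 8.4/4.60 = 1.8261
Station 2: ρ₂ = 8.4/11.9 = 0.7059, L₂ = ρ₂/(1-ρ₂) = λ/(μ₂-λ) = 8.4/3.50 = 2.4000
Total: L = L₁ + L₂ = 1.8261 + 2.4000 = 4.2261
W = L/λ = 4.2261/8.4 = 0.5031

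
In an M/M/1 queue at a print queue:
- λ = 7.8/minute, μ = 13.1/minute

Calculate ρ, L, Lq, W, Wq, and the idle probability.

Step 1: ρ = λ/μ = 7.8/13.1 = 0.5954
Step 2: L = λ/(μ-λ) = 7.8/5.30 = 1.4717
Step 3: Lq = λ²/(μ(μ-λ)) = 60.84/(13.1×5.30) = 0.8763
Step 4: W = 1/(μ-λ) = 1/5.30 = 0.18868
Step 5: Wq = λ/(μ(μ-λ)) = 7.8/(13.1×5.30) = 0.1123
Step 6: P(0) = 1-ρ = 0.4046
Verify: L = λW = 7.8×0.18868 = 1.4717 ✔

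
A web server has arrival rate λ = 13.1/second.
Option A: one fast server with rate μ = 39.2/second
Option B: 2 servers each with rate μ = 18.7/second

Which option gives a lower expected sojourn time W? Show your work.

Option A: single server μ = 39.2 (M/M/1)
  ρ_A = 13.1/39.2 = 0.3342
  W_A = 1/(μ-λ) = 1/(39.2-13.1) = 1/26.10 = 0.03831

Option B: 2 servers μ = 18.7 (M/M/2)
  ρ_B = λ/(cμ) = 13.1/(2×18.7) = 0.3503
  Offered load a = λ/μ = cρ = 13.1/18.7 = 0.7005
  P₀ = [ Σₙ₌₀^1 aⁿ/n! + a^2/(2!(1-ρ)) ]⁻¹
  Σ = a^0/0! + a^1/1! = 1.0000 + 0.7005 = 1.7005
  a^2/(2!(1-ρ)) = 0.49075/(2 × 0.64973) = 0.3777
  P₀ = 1/(1.7005 + 0.3777) = 0.4812
  Lq = P₀·a^2·ρ / (2!(1-ρ)²) = 0.48119 × 0.49075 × 0.35027 / (2 × 0.42215) = 0.09797
  Wq_B = Lq/λ = 0.097966/13.1 = 0.0074783
  W_B = Wq_B + 1/μ = 0.0074783 + 0.053476 = 0.06095

Since W_A = 0.03831 < W_B = 0.06095, Option A (single fast server) has the shorter time in system.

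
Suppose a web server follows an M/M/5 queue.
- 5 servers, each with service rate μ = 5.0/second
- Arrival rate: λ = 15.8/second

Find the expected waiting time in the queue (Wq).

Traffic intensity: ρ = λ/(cμ) = 15.8/(5×5.0) = 0.6320
Since ρ = 0.6320 < 1, system is stable.
Offered load a = λ/μ = cρ = 15.8/5.0 = 3.1600
P₀ = [ Σₙ₌₀^4 aⁿ/n! + a^5/(5!(1-ρ)) ]⁻¹
Σ = a^0/0! + a^1/1! + a^2/2! + a^3/3! + a^4/4! = 1.0000 + 3.1600 + 4.9928 + 5.2591 + 4.1547 = 18.5666
a^5/(5!(1-ρ)) = 315.0906/(120 × 0.3680) = 7.1352
P₀ = 1/(18.5666 + 7.1352) = 0.03891
Lq = P₀·a^5·ρ / (5!(1-ρ)²) = 0.038908 × 315.0906 × 0.63200 / (120 × 0.13542) = 0.4768
Wq = Lq/λ = 0.4768/15.8 = 0.03018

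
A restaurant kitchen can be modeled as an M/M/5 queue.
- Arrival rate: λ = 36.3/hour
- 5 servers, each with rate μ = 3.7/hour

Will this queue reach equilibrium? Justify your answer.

Stability requires ρ = λ/(cμ) < 1
ρ = 36.3/(5 × 3.7) = 36.3/18.50 = 1.9622
Since 1.9622 ≥ 1, the system is UNSTABLE.
Need c > λ/μ = 36.3/3.7 = 9.81.
Minimum servers needed: c = 10.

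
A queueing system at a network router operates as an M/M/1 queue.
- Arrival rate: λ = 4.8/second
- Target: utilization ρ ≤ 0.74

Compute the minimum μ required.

ρ = λ/μ, so μ = λ/ρ
μ ≥ 4.8/0.74 = 6.4865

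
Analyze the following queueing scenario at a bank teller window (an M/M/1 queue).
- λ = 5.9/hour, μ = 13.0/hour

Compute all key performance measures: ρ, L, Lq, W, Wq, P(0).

Step 1: ρ = λ/μ = 5.9/13.0 = 0.4538
Step 2: L = λ/(μ-λ) = 5.9/7.10 = 0.8310
Step 3: Lq = λ²/(μ(μ-λ)) = 34.81/(13.0×7.10) = 0.3771
Step 4: W = 1/(μ-λ) = 1/7.10 = 0.14085
Step 5: Wq = λ/(μ(μ-λ)) = 5.9/(13.0×7.10) = 0.06392
Step 6: P(0) = 1-ρ = 0.5462
Verify: L = λW = 5.9×0.14085 = 0.8310 ✔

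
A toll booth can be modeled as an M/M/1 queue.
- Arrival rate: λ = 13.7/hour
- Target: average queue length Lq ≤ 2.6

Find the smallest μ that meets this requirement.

For M/M/1: Lq = λ²/(μ(μ-λ))
Need Lq ≤ 2.6, i.e. μ(μ-λ) ≥ λ²/2.6
μ² - 13.7μ - 187.69/2.6 ≥ 0  →  μ² - 13.7μ - 72.18846 ≥ 0
Quadratic formula (positive root): μ = [λ + √(λ² + 4×72.18846)]/2
Discriminant: 187.69 + 4×72.18846 = 476.4438, √476.4438 = 21.8276
μ ≥ (13.7 + 21.8276)/2 = 17.7638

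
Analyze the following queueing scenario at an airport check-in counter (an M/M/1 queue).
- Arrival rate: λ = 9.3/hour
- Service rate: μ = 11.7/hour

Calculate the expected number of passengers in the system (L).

ρ = λ/μ = 9.3/11.7 = 0.7949
For M/M/1: L = λ/(μ-λ)
L = 9.3/(11.7-9.3) = 9.3/2.40
L = 3.8750 passengers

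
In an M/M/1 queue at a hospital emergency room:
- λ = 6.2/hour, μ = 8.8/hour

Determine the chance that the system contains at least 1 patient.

ρ = λ/μ = 6.2/8.8 = 0.7045
P(N ≥ n) = ρⁿ
P(N ≥ 1) = 0.7045^1
P(N ≥ 1) = 0.7045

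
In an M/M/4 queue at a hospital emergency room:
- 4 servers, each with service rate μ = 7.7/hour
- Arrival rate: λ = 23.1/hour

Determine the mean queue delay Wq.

Traffic intensity: ρ = λ/(cμ) = 23.1/(4×7.7) = 0.7500
Since ρ = 0.7500 < 1, system is stable.
Offered load a = λ/μ = cρ = 23.1/7.7 = 3.0000
P₀ = [ Σₙ₌₀^3 aⁿ/n! + a^4/(4!(1-ρ)) ]⁻¹
Σ = a^0/0! + a^1/1! + a^2/2! + a^3/3! = 1.0000 + 3.0000 + 4.5000 + 4.5000 = 13.0000
a^4/(4!(1-ρ)) = 81.0000/(24 × 0.2500) = 13.5000
P₀ = 1/(13.0000 + 13.5000) = 0.03774
Lq = P₀·a^4·ρ / (4!(1-ρ)²) = 0.037736 × 81.0000 × 0.75000 / (24 × 0.062500) = 1.5283
Wq = Lq/λ = 1.5283/23.1 = 0.06616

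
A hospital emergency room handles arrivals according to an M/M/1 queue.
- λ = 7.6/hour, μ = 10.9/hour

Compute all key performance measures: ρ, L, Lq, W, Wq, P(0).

Step 1: ρ = λ/μ = 7.6/10.9 = 0.6972
Step 2: L = λ/(μ-λ) = 7.6/3.30 = 2.3030
Step 3: Lq = λ²/(μ(μ-λ)) = 57.76/(10.9×3.30) = 1.6058
Step 4: W = 1/(μ-λ) = 1/3.30 = 0.30303
Step 5: Wq = λ/(μ(μ-λ)) = 7.6/(10.9×3.30) = 0.2113
Step 6: P(0) = 1-ρ = 0.3028
Verify: L = λW = 7.6×0.30303 = 2.3030 ✔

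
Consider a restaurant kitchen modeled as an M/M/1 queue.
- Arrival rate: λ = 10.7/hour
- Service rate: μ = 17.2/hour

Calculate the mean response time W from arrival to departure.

First, compute utilization: ρ = λ/μ = 10.7/17.2 = 0.6221
For M/M/1: W = 1/(μ-λ)
W = 1/(17.2-10.7) = 1/6.50
W = 0.1538 hours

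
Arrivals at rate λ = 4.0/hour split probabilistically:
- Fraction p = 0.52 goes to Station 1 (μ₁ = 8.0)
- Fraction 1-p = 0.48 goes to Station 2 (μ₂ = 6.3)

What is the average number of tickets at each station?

Effective rates: λ₁ = 4.0×0.52 = 2.08, λ₂ = 4.0×0.48 = 1.92
Station 1: ρ₁ = 2.08/8.0 = 0.2600, L₁ = ρ₁/(1-ρ₁) = 0.2600/(1-0.2600) = 0.3514
Station 2: ρ₂ = 1.92/6.3 = 0.3048, L₂ = ρ₂/(1-ρ₂) = 0.3048/(1-0.3048) = 0.4384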